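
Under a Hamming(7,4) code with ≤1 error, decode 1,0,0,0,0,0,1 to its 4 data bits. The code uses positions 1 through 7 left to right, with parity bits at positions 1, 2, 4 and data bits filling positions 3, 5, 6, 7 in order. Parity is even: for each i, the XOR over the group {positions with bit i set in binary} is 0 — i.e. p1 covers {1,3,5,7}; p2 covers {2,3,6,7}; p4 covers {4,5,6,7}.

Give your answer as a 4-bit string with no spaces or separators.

0011

s1 (pos 1,3,5,7): 1⊕0⊕0⊕1 = 0
s2 (pos 2,3,6,7): 0⊕0⊕0⊕1 = 1
s4 (pos 4,5,6,7): 0⊕0⊕0⊕1 = 1
Syndrome s4…s1 = 110 → error at position 6.
Flip position 6: 1000001 → 1000011
Read data bits from positions 3,5,6,7: 0011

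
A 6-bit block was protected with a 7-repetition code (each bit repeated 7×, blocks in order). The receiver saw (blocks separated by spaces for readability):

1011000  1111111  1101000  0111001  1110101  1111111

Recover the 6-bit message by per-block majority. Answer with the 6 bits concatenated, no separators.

Block 1 (1011000): 3 ones → 0
Block 2 (1111111): 7 ones → 1
Block 3 (1101000): 3 ones → 0
Block 4 (0111001): 4 ones → 1
Block 5 (1110101): 5 ones → 1
Block 6 (1111111): 7 ones → 1

010111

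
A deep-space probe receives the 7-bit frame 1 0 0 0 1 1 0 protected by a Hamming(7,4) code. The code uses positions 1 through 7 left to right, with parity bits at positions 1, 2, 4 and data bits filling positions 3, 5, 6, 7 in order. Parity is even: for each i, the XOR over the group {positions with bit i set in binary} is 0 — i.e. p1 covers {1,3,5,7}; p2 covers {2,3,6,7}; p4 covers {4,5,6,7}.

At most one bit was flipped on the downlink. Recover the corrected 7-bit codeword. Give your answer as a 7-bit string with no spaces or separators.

s1 (pos 1,3,5,7): 1⊕0⊕1⊕0 = 0
s2 (pos 2,3,6,7): 0⊕0⊕1⊕0 = 1
s4 (pos 4,5,6,7): 0⊕1⊕1⊕0 = 0
Syndrome s4…s1 = 010 → error at position 2.
Flip position 2: 1000110 → 1100110

1100110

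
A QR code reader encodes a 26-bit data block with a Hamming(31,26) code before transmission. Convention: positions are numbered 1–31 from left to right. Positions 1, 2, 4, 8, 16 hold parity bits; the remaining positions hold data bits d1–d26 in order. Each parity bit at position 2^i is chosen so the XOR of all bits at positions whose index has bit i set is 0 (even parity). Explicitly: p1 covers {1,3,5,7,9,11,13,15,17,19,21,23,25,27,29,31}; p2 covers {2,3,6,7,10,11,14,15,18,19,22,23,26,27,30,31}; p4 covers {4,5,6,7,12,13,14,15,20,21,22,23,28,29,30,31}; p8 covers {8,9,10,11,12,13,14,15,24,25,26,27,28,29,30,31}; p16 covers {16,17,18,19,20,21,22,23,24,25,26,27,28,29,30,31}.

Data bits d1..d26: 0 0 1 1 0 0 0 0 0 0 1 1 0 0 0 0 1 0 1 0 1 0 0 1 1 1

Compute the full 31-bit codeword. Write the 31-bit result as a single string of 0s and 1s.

Place data at non-parity positions: p1 p2 0 p4 0 1 1 p8 0 0 0 0 0 0 1 p16 1 0 0 0 0 1 0 1 0 1 0 0 1 1 1
p1 (pos 1,3,5,7,9,11,13,15,17,19,21,23,25,27,29,31): XOR of data positions = 0⊕0⊕1⊕0⊕0⊕0⊕1⊕1⊕0⊕0⊕0⊕0⊕0⊕1⊕1 = 1
p2 (pos 2,3,6,7,10,11,14,15,18,19,22,23,26,27,30,31): XOR of data positions = 0⊕1⊕1⊕0⊕0⊕0⊕1⊕0⊕0⊕1⊕0⊕1⊕0⊕1⊕1 = 1
p4 (pos 4,5,6,7,12,13,14,15,20,21,22,23,28,29,30,31): XOR of data positions = 0⊕1⊕1⊕0⊕0⊕0⊕1⊕0⊕0⊕1⊕0⊕0⊕1⊕1⊕1 = 1
p8 (pos 8,9,10,11,12,13,14,15,24,25,26,27,28,29,30,31): XOR of data positions = 0⊕0⊕0⊕0⊕0⊕0⊕1⊕1⊕0⊕1⊕0⊕0⊕1⊕1⊕1 = 0
p16 (pos 16,17,18,19,20,21,22,23,24,25,26,27,28,29,30,31): XOR of data positions = 1⊕0⊕0⊕0⊕0⊕1⊕0⊕1⊕0⊕1⊕0⊕0⊕1⊕1⊕1 = 1
Codeword: 1101011000000011100001010100111

1101011000000011100001010100111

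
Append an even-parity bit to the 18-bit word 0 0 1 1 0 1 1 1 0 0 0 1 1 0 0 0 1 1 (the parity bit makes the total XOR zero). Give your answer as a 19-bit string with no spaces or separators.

0011011100011000111

XOR of the 18 data bits: 0⊕0⊕1⊕1⊕0⊕1⊕1⊕1⊕0⊕0⊕0⊕1⊕1⊕0⊕0⊕0⊕1⊕1 = 1
Parity bit = 1 (so all 19 bits XOR to 0).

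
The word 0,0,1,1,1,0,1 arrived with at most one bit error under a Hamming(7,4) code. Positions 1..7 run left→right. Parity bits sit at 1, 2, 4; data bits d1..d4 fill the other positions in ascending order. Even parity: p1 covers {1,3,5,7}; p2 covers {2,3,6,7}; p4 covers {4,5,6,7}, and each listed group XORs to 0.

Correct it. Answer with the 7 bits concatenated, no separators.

s1 (pos 1,3,5,7): 0⊕1⊕1⊕1 = 1
s2 (pos 2,3,6,7): 0⊕1⊕0⊕1 = 0
s4 (pos 4,5,6,7): 1⊕1⊕0⊕1 = 1
Syndrome s4…s1 = 101 → error at position 5.
Flip position 5: 0011101 → 0011001

0011001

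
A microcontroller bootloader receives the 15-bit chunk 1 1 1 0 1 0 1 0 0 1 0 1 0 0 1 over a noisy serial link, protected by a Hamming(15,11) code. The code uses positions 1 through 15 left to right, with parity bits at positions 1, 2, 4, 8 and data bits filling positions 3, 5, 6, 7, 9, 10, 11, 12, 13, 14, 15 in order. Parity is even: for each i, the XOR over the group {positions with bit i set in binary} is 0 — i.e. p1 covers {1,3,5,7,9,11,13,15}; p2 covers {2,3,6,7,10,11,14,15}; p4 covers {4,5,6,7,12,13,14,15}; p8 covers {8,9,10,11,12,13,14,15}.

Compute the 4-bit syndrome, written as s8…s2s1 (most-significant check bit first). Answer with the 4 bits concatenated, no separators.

s1 (pos 1,3,5,7,9,11,13,15): 1⊕1⊕1⊕1⊕0⊕0⊕0⊕1 = 1
s2 (pos 2,3,6,7,10,11,14,15): 1⊕1⊕0⊕1⊕1⊕0⊕0⊕1 = 1
s4 (pos 4,5,6,7,12,13,14,15): 0⊕1⊕0⊕1⊕1⊕0⊕0⊕1 = 0
s8 (pos 8,9,10,11,12,13,14,15): 0⊕0⊕1⊕0⊕1⊕0⊕0⊕1 = 1
Syndrome s8…s1 = 1011 → error at position 11.

1011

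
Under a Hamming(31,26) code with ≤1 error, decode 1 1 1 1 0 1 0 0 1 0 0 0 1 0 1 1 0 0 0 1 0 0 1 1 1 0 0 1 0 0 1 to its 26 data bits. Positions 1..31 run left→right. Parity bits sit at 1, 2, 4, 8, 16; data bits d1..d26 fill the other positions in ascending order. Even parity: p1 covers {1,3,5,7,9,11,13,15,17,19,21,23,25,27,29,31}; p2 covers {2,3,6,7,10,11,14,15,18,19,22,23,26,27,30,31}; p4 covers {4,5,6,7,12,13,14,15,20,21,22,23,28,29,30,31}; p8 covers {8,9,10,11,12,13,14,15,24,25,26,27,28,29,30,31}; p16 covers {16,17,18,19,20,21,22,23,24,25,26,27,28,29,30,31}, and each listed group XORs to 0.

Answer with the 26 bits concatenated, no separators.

10101000101000100101001001

s1 (pos 1,3,5,7,9,11,13,15,17,19,21,23,25,27,29,31): 1⊕1⊕0⊕0⊕1⊕0⊕1⊕1⊕0⊕0⊕0⊕1⊕1⊕0⊕0⊕1 = 0
s2 (pos 2,3,6,7,10,11,14,15,18,19,22,23,26,27,30,31): 1⊕1⊕1⊕0⊕0⊕0⊕0⊕1⊕0⊕0⊕0⊕1⊕0⊕0⊕0⊕1 = 0
s4 (pos 4,5,6,7,12,13,14,15,20,21,22,23,28,29,30,31): 1⊕0⊕1⊕0⊕0⊕1⊕0⊕1⊕1⊕0⊕0⊕1⊕1⊕0⊕0⊕1 = 0
s8 (pos 8,9,10,11,12,13,14,15,24,25,26,27,28,29,30,31): 0⊕1⊕0⊕0⊕0⊕1⊕0⊕1⊕1⊕1⊕0⊕0⊕1⊕0⊕0⊕1 = 1
s16 (pos 16,17,18,19,20,21,22,23,24,25,26,27,28,29,30,31): 1⊕0⊕0⊕0⊕1⊕0⊕0⊕1⊕1⊕1⊕0⊕0⊕1⊕0⊕0⊕1 = 1
Syndrome s16…s1 = 11000 → error at position 24.
Flip position 24: 1111010010001011000100111001001 → 1111010010001011000100101001001
Read data bits from positions 3,5,6,7,9,10,11,12,13,14,15,17,18,19,20,21,22,23,24,25,26,27,28,29,30,31: 10101000101000100101001001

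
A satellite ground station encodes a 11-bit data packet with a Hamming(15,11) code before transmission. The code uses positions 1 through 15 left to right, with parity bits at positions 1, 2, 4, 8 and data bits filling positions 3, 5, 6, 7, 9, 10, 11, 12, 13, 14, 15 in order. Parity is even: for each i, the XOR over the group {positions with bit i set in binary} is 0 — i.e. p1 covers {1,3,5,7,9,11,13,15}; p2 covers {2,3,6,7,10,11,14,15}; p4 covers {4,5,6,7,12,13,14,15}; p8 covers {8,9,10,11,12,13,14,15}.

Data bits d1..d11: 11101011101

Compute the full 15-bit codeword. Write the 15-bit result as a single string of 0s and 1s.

001111011011101

Place data at non-parity positions: p1 p2 1 p4 1 1 0 p8 1 0 1 1 1 0 1
p1 (pos 1,3,5,7,9,11,13,15): XOR of data positions = 1⊕1⊕0⊕1⊕1⊕1⊕1 = 0
p2 (pos 2,3,6,7,10,11,14,15): XOR of data positions = 1⊕1⊕0⊕0⊕1⊕0⊕1 = 0
p4 (pos 4,5,6,7,12,13,14,15): XOR of data positions = 1⊕1⊕0⊕1⊕1⊕0⊕1 = 1
p8 (pos 8,9,10,11,12,13,14,15): XOR of data positions = 1⊕0⊕1⊕1⊕1⊕0⊕1 = 1
Codeword: 001111011011101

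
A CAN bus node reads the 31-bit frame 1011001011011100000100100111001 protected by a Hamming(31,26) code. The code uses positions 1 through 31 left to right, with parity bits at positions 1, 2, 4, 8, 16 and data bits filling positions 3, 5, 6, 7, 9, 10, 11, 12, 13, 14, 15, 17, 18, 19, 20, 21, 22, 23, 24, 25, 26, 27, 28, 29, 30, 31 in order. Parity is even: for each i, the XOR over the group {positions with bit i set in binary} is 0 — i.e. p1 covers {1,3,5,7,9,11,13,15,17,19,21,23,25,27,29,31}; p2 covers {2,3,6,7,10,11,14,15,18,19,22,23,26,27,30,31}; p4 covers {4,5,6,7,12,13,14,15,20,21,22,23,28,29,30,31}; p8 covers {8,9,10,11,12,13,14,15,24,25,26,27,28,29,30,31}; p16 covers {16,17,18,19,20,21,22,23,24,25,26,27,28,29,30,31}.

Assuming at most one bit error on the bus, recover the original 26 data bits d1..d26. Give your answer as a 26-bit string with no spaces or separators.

10011100110000100100111001

s1 (pos 1,3,5,7,9,11,13,15,17,19,21,23,25,27,29,31): 1⊕1⊕0⊕1⊕1⊕0⊕1⊕0⊕0⊕0⊕0⊕1⊕0⊕1⊕0⊕1 = 0
s2 (pos 2,3,6,7,10,11,14,15,18,19,22,23,26,27,30,31): 0⊕1⊕0⊕1⊕1⊕0⊕1⊕0⊕0⊕0⊕0⊕1⊕1⊕1⊕0⊕1 = 0
s4 (pos 4,5,6,7,12,13,14,15,20,21,22,23,28,29,30,31): 1⊕0⊕0⊕1⊕1⊕1⊕1⊕0⊕1⊕0⊕0⊕1⊕1⊕0⊕0⊕1 = 1
s8 (pos 8,9,10,11,12,13,14,15,24,25,26,27,28,29,30,31): 0⊕1⊕1⊕0⊕1⊕1⊕1⊕0⊕0⊕0⊕1⊕1⊕1⊕0⊕0⊕1 = 1
s16 (pos 16,17,18,19,20,21,22,23,24,25,26,27,28,29,30,31): 0⊕0⊕0⊕0⊕1⊕0⊕0⊕1⊕0⊕0⊕1⊕1⊕1⊕0⊕0⊕1 = 0
Syndrome s16…s1 = 01100 → error at position 12.
Flip position 12: 1011001011011100000100100111001 → 1011001011001100000100100111001
Read data bits from positions 3,5,6,7,9,10,11,12,13,14,15,17,18,19,20,21,22,23,24,25,26,27,28,29,30,31: 10011100110000100100111001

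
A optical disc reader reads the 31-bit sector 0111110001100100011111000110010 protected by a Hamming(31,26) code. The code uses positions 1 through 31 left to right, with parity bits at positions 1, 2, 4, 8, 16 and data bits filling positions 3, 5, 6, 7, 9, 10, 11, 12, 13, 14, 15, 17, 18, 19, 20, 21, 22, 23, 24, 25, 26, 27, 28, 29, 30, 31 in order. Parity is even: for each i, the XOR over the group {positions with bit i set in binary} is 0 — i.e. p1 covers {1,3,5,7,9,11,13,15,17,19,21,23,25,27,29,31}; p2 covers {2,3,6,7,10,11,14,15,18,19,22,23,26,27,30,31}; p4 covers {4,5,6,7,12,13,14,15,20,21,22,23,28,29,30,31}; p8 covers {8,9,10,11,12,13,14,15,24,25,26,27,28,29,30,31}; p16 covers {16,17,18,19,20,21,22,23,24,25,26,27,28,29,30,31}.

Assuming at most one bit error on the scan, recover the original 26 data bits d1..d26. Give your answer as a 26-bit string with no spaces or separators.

s1 (pos 1,3,5,7,9,11,13,15,17,19,21,23,25,27,29,31): 0⊕1⊕1⊕0⊕0⊕1⊕0⊕0⊕0⊕1⊕1⊕0⊕0⊕1⊕0⊕0 = 0
s2 (pos 2,3,6,7,10,11,14,15,18,19,22,23,26,27,30,31): 1⊕1⊕1⊕0⊕1⊕1⊕1⊕0⊕1⊕1⊕1⊕0⊕1⊕1⊕1⊕0 = 0
s4 (pos 4,5,6,7,12,13,14,15,20,21,22,23,28,29,30,31): 1⊕1⊕1⊕0⊕0⊕0⊕1⊕0⊕1⊕1⊕1⊕0⊕0⊕0⊕1⊕0 = 0
s8 (pos 8,9,10,11,12,13,14,15,24,25,26,27,28,29,30,31): 0⊕0⊕1⊕1⊕0⊕0⊕1⊕0⊕0⊕0⊕1⊕1⊕0⊕0⊕1⊕0 = 0
s16 (pos 16,17,18,19,20,21,22,23,24,25,26,27,28,29,30,31): 0⊕0⊕1⊕1⊕1⊕1⊕1⊕0⊕0⊕0⊕1⊕1⊕0⊕0⊕1⊕0 = 0
Syndrome s16…s1 = 00000 → no error.
Read data bits from positions 3,5,6,7,9,10,11,12,13,14,15,17,18,19,20,21,22,23,24,25,26,27,28,29,30,31: 11100110010011111000110010

11100110010011111000110010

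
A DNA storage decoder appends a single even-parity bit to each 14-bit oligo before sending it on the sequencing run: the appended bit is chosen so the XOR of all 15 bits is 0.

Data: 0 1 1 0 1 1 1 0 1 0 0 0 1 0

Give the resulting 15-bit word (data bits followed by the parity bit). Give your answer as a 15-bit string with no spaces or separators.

011011101000101

XOR of the 14 data bits: 0⊕1⊕1⊕0⊕1⊕1⊕1⊕0⊕1⊕0⊕0⊕0⊕1⊕0 = 1
Parity bit = 1 (so all 15 bits XOR to 0).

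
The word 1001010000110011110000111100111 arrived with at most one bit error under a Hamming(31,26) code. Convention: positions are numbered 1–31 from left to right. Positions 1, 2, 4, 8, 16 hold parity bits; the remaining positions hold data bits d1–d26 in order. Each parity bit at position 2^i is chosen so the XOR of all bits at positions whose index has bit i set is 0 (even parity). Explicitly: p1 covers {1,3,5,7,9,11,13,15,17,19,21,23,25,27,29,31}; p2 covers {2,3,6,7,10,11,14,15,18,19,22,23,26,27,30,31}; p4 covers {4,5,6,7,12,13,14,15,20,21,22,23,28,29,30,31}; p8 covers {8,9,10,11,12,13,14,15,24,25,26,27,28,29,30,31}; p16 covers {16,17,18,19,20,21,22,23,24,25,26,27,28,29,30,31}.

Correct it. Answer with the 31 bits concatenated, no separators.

1001010100110011110000111100111

s1 (pos 1,3,5,7,9,11,13,15,17,19,21,23,25,27,29,31): 1⊕0⊕0⊕0⊕0⊕1⊕0⊕1⊕1⊕0⊕0⊕1⊕1⊕0⊕1⊕1 = 0
s2 (pos 2,3,6,7,10,11,14,15,18,19,22,23,26,27,30,31): 0⊕0⊕1⊕0⊕0⊕1⊕0⊕1⊕1⊕0⊕0⊕1⊕1⊕0⊕1⊕1 = 0
s4 (pos 4,5,6,7,12,13,14,15,20,21,22,23,28,29,30,31): 1⊕0⊕1⊕0⊕1⊕0⊕0⊕1⊕0⊕0⊕0⊕1⊕0⊕1⊕1⊕1 = 0
s8 (pos 8,9,10,11,12,13,14,15,24,25,26,27,28,29,30,31): 0⊕0⊕0⊕1⊕1⊕0⊕0⊕1⊕1⊕1⊕1⊕0⊕0⊕1⊕1⊕1 = 1
s16 (pos 16,17,18,19,20,21,22,23,24,25,26,27,28,29,30,31): 1⊕1⊕1⊕0⊕0⊕0⊕0⊕1⊕1⊕1⊕1⊕0⊕0⊕1⊕1⊕1 = 0
Syndrome s16…s1 = 01000 → error at position 8.
Flip position 8: 1001010000110011110000111100111 → 1001010100110011110000111100111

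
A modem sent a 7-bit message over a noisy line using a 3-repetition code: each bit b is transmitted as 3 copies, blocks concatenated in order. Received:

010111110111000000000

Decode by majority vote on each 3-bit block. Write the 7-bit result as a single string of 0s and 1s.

Block 1 (010): 1 one → 0
Block 2 (111): 3 ones → 1
Block 3 (110): 2 ones → 1
Block 4 (111): 3 ones → 1
Block 5 (000): 0 ones → 0
Block 6 (000): 0 ones → 0
Block 7 (000): 0 ones → 0

0111000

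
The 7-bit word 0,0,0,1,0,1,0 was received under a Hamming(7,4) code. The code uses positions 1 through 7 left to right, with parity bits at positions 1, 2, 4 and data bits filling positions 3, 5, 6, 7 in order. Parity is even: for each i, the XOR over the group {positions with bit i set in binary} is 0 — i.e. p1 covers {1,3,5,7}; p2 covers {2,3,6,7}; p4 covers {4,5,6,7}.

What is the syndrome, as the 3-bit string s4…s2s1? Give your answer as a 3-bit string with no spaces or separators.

s1 (pos 1,3,5,7): 0⊕0⊕0⊕0 = 0
s2 (pos 2,3,6,7): 0⊕0⊕1⊕0 = 1
s4 (pos 4,5,6,7): 1⊕0⊕1⊕0 = 0
Syndrome s4…s1 = 010 → error at position 2.

010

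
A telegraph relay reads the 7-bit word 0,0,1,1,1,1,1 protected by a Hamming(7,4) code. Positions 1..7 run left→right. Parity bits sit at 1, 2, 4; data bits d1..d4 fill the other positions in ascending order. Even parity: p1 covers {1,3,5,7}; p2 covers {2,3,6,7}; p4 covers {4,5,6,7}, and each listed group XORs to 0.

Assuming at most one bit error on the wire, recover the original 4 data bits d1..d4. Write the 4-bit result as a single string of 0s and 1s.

s1 (pos 1,3,5,7): 0⊕1⊕1⊕1 = 1
s2 (pos 2,3,6,7): 0⊕1⊕1⊕1 = 1
s4 (pos 4,5,6,7): 1⊕1⊕1⊕1 = 0
Syndrome s4…s1 = 011 → error at position 3.
Flip position 3: 0011111 → 0001111
Read data bits from positions 3,5,6,7: 0111

0111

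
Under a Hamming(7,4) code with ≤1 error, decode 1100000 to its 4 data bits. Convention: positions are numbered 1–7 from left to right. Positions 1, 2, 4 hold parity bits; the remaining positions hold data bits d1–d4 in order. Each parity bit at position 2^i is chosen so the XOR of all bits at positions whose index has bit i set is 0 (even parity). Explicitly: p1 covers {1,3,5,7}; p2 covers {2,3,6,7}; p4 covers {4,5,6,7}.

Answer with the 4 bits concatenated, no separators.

s1 (pos 1,3,5,7): 1⊕0⊕0⊕0 = 1
s2 (pos 2,3,6,7): 1⊕0⊕0⊕0 = 1
s4 (pos 4,5,6,7): 0⊕0⊕0⊕0 = 0
Syndrome s4…s1 = 011 → error at position 3.
Flip position 3: 1100000 → 1110000
Read data bits from positions 3,5,6,7: 1000

1000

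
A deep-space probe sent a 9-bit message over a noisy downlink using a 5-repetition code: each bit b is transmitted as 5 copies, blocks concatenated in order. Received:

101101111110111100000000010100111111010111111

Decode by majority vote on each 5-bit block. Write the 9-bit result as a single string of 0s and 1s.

Block 1 (10110): 3 ones → 1
Block 2 (11111): 5 ones → 1
Block 3 (10111): 4 ones → 1
Block 4 (10000): 1 one → 0
Block 5 (00000): 0 ones → 0
Block 6 (10100): 2 ones → 0
Block 7 (11111): 5 ones → 1
Block 8 (10101): 3 ones → 1
Block 9 (11111): 5 ones → 1

111000111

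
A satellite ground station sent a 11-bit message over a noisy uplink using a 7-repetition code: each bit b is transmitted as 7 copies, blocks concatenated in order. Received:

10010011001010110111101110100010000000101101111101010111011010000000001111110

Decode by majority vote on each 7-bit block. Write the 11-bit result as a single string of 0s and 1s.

00110011001

Block 1 (1001001): 3 ones → 0
Block 2 (1001010): 3 ones → 0
Block 3 (1101111): 6 ones → 1
Block 4 (0111010): 4 ones → 1
Block 5 (0010000): 1 one → 0
Block 6 (0001011): 3 ones → 0
Block 7 (0111110): 5 ones → 1
Block 8 (1010111): 5 ones → 1
Block 9 (0110100): 3 ones → 0
Block 10 (0000000): 0 ones → 0
Block 11 (1111110): 6 ones → 1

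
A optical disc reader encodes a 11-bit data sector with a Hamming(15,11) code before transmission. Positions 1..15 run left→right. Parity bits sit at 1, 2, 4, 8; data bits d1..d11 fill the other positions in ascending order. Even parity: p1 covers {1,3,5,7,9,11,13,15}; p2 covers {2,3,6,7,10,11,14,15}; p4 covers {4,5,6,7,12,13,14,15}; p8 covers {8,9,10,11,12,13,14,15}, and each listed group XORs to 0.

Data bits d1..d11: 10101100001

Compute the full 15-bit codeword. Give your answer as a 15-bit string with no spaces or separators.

101001011100001

Place data at non-parity positions: p1 p2 1 p4 0 1 0 p8 1 1 0 0 0 0 1
p1 (pos 1,3,5,7,9,11,13,15): XOR of data positions = 1⊕0⊕0⊕1⊕0⊕0⊕1 = 1
p2 (pos 2,3,6,7,10,11,14,15): XOR of data positions = 1⊕1⊕0⊕1⊕0⊕0⊕1 = 0
p4 (pos 4,5,6,7,12,13,14,15): XOR of data positions = 0⊕1⊕0⊕0⊕0⊕0⊕1 = 0
p8 (pos 8,9,10,11,12,13,14,15): XOR of data positions = 1⊕1⊕0⊕0⊕0⊕0⊕1 = 1
Codeword: 101001011100001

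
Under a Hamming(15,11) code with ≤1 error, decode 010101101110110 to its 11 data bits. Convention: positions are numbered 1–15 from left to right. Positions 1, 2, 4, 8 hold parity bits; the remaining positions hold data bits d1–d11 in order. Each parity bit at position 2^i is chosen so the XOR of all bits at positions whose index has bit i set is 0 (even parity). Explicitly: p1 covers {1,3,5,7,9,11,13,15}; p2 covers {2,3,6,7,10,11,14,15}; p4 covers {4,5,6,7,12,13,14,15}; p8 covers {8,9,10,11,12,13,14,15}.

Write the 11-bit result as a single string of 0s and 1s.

00111111110

s1 (pos 1,3,5,7,9,11,13,15): 0⊕0⊕0⊕1⊕1⊕1⊕1⊕0 = 0
s2 (pos 2,3,6,7,10,11,14,15): 1⊕0⊕1⊕1⊕1⊕1⊕1⊕0 = 0
s4 (pos 4,5,6,7,12,13,14,15): 1⊕0⊕1⊕1⊕0⊕1⊕1⊕0 = 1
s8 (pos 8,9,10,11,12,13,14,15): 0⊕1⊕1⊕1⊕0⊕1⊕1⊕0 = 1
Syndrome s8…s1 = 1100 → error at position 12.
Flip position 12: 010101101110110 → 010101101111110
Read data bits from positions 3,5,6,7,9,10,11,12,13,14,15: 00111111110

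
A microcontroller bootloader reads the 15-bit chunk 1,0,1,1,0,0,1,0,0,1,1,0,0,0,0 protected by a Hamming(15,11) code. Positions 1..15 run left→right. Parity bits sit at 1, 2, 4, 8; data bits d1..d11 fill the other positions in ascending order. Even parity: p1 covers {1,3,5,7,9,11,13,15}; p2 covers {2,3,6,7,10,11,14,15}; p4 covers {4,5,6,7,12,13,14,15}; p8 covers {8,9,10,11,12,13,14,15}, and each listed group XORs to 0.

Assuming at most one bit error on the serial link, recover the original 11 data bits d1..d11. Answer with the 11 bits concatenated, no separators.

s1 (pos 1,3,5,7,9,11,13,15): 1⊕1⊕0⊕1⊕0⊕1⊕0⊕0 = 0
s2 (pos 2,3,6,7,10,11,14,15): 0⊕1⊕0⊕1⊕1⊕1⊕0⊕0 = 0
s4 (pos 4,5,6,7,12,13,14,15): 1⊕0⊕0⊕1⊕0⊕0⊕0⊕0 = 0
s8 (pos 8,9,10,11,12,13,14,15): 0⊕0⊕1⊕1⊕0⊕0⊕0⊕0 = 0
Syndrome s8…s1 = 0000 → no error.
Read data bits from positions 3,5,6,7,9,10,11,12,13,14,15: 10010110000

10010110000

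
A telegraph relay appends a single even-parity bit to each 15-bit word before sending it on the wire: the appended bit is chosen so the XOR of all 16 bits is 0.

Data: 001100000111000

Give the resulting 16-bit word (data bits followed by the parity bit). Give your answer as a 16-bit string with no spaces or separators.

0011000001110001

XOR of the 15 data bits: 0⊕0⊕1⊕1⊕0⊕0⊕0⊕0⊕0⊕1⊕1⊕1⊕0⊕0⊕0 = 1
Parity bit = 1 (so all 16 bits XOR to 0).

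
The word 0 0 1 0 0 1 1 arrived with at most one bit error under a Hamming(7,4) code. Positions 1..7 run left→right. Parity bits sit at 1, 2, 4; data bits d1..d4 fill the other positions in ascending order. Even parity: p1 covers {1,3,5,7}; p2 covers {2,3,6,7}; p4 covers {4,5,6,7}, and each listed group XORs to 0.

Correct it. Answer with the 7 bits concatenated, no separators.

0110011

s1 (pos 1,3,5,7): 0⊕1⊕0⊕1 = 0
s2 (pos 2,3,6,7): 0⊕1⊕1⊕1 = 1
s4 (pos 4,5,6,7): 0⊕0⊕1⊕1 = 0
Syndrome s4…s1 = 010 → error at position 2.
Flip position 2: 0010011 → 0110011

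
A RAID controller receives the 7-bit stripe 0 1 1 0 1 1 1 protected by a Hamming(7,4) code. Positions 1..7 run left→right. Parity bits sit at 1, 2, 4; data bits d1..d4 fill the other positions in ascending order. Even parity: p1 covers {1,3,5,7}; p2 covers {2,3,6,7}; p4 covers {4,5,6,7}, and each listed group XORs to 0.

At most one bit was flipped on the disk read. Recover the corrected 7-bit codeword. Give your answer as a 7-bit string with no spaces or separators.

s1 (pos 1,3,5,7): 0⊕1⊕1⊕1 = 1
s2 (pos 2,3,6,7): 1⊕1⊕1⊕1 = 0
s4 (pos 4,5,6,7): 0⊕1⊕1⊕1 = 1
Syndrome s4…s1 = 101 → error at position 5.
Flip position 5: 0110111 → 0110011

0110011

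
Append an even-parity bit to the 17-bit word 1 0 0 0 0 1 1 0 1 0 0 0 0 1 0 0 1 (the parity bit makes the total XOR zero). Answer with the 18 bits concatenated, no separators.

XOR of the 17 data bits: 1⊕0⊕0⊕0⊕0⊕1⊕1⊕0⊕1⊕0⊕0⊕0⊕0⊕1⊕0⊕0⊕1 = 0
Parity bit = 0 (so all 18 bits XOR to 0).

100001101000010010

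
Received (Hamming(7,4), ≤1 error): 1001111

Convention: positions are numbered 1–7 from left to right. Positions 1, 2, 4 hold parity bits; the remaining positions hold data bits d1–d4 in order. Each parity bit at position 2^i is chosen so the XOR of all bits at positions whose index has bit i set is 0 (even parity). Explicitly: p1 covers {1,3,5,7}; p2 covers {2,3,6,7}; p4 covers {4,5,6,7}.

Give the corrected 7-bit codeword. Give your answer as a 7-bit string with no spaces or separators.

0001111

s1 (pos 1,3,5,7): 1⊕0⊕1⊕1 = 1
s2 (pos 2,3,6,7): 0⊕0⊕1⊕1 = 0
s4 (pos 4,5,6,7): 1⊕1⊕1⊕1 = 0
Syndrome s4…s1 = 001 → error at position 1.
Flip position 1: 1001111 → 0001111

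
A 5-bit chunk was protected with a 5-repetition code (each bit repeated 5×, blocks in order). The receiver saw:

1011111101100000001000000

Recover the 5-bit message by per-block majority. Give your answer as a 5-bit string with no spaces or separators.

Block 1 (10111): 4 ones → 1
Block 2 (11101): 4 ones → 1
Block 3 (10000): 1 one → 0
Block 4 (00010): 1 one → 0
Block 5 (00000): 0 ones → 0

11000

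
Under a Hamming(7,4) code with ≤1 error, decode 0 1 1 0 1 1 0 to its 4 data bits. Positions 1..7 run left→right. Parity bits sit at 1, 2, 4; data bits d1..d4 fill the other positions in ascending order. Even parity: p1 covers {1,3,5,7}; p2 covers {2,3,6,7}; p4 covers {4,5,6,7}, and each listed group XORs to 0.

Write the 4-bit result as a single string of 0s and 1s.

1110

s1 (pos 1,3,5,7): 0⊕1⊕1⊕0 = 0
s2 (pos 2,3,6,7): 1⊕1⊕1⊕0 = 1
s4 (pos 4,5,6,7): 0⊕1⊕1⊕0 = 0
Syndrome s4…s1 = 010 → error at position 2.
Flip position 2: 0110110 → 0010110
Read data bits from positions 3,5,6,7: 1110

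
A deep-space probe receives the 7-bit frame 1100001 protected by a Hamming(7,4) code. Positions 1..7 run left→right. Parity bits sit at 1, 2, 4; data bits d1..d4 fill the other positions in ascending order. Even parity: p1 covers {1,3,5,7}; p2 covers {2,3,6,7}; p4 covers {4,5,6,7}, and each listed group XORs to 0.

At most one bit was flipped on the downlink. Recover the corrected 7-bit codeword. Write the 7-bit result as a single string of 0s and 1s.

s1 (pos 1,3,5,7): 1⊕0⊕0⊕1 = 0
s2 (pos 2,3,6,7): 1⊕0⊕0⊕1 = 0
s4 (pos 4,5,6,7): 0⊕0⊕0⊕1 = 1
Syndrome s4…s1 = 100 → error at position 4.
Flip position 4: 1100001 → 1101001

1101001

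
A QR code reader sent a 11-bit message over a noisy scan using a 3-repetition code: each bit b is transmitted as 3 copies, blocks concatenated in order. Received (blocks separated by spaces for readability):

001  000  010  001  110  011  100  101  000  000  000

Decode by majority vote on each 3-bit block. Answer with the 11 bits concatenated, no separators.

Block 1 (001): 1 one → 0
Block 2 (000): 0 ones → 0
Block 3 (010): 1 one → 0
Block 4 (001): 1 one → 0
Block 5 (110): 2 ones → 1
Block 6 (011): 2 ones → 1
Block 7 (100): 1 one → 0
Block 8 (101): 2 ones → 1
Block 9 (000): 0 ones → 0
Block 10 (000): 0 ones → 0
Block 11 (000): 0 ones → 0

00001101000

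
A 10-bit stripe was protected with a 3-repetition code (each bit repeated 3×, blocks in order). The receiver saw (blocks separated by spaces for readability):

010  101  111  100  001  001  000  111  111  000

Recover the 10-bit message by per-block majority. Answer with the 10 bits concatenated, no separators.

Block 1 (010): 1 one → 0
Block 2 (101): 2 ones → 1
Block 3 (111): 3 ones → 1
Block 4 (100): 1 one → 0
Block 5 (001): 1 one → 0
Block 6 (001): 1 one → 0
Block 7 (000): 0 ones → 0
Block 8 (111): 3 ones → 1
Block 9 (111): 3 ones → 1
Block 10 (000): 0 ones → 0

0110000110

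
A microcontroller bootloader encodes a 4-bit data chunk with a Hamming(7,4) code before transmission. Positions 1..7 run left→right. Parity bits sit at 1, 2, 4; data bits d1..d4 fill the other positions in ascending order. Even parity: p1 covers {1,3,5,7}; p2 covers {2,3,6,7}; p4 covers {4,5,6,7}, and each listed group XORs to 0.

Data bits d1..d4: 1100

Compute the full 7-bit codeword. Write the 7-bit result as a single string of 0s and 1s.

Place data at non-parity positions: p1 p2 1 p4 1 0 0
p1 (pos 1,3,5,7): XOR of data positions = 1⊕1⊕0 = 0
p2 (pos 2,3,6,7): XOR of data positions = 1⊕0⊕0 = 1
p4 (pos 4,5,6,7): XOR of data positions = 1⊕0⊕0 = 1
Codeword: 0111100

0111100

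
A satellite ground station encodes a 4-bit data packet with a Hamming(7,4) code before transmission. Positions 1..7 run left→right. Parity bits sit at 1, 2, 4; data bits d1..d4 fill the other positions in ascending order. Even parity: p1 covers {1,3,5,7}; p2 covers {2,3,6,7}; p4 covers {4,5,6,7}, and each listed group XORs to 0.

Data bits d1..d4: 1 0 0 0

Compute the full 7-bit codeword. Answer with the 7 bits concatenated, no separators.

1110000

Place data at non-parity positions: p1 p2 1 p4 0 0 0
p1 (pos 1,3,5,7): XOR of data positions = 1⊕0⊕0 = 1
p2 (pos 2,3,6,7): XOR of data positions = 1⊕0⊕0 = 1
p4 (pos 4,5,6,7): XOR of data positions = 0⊕0⊕0 = 0
Codeword: 1110000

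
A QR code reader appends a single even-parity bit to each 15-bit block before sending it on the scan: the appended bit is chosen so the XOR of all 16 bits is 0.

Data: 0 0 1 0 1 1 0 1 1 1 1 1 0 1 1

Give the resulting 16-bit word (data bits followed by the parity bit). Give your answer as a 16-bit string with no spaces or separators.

0010110111110110

XOR of the 15 data bits: 0⊕0⊕1⊕0⊕1⊕1⊕0⊕1⊕1⊕1⊕1⊕1⊕0⊕1⊕1 = 0
Parity bit = 0 (so all 16 bits XOR to 0).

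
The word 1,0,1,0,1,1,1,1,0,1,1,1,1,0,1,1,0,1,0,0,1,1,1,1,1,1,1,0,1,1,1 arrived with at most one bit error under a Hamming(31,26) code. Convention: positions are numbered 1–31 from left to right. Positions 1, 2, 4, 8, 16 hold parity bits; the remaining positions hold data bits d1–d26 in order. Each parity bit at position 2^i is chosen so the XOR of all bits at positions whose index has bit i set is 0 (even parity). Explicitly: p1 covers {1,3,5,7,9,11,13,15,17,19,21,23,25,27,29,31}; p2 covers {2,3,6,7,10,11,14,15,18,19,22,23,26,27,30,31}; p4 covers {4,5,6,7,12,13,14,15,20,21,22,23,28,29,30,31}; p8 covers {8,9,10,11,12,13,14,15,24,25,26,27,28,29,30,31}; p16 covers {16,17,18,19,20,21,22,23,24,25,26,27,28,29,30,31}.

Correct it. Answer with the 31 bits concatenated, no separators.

s1 (pos 1,3,5,7,9,11,13,15,17,19,21,23,25,27,29,31): 1⊕1⊕1⊕1⊕0⊕1⊕1⊕1⊕0⊕0⊕1⊕1⊕1⊕1⊕1⊕1 = 1
s2 (pos 2,3,6,7,10,11,14,15,18,19,22,23,26,27,30,31): 0⊕1⊕1⊕1⊕1⊕1⊕0⊕1⊕1⊕0⊕1⊕1⊕1⊕1⊕1⊕1 = 1
s4 (pos 4,5,6,7,12,13,14,15,20,21,22,23,28,29,30,31): 0⊕1⊕1⊕1⊕1⊕1⊕0⊕1⊕0⊕1⊕1⊕1⊕0⊕1⊕1⊕1 = 0
s8 (pos 8,9,10,11,12,13,14,15,24,25,26,27,28,29,30,31): 1⊕0⊕1⊕1⊕1⊕1⊕0⊕1⊕1⊕1⊕1⊕1⊕0⊕1⊕1⊕1 = 1
s16 (pos 16,17,18,19,20,21,22,23,24,25,26,27,28,29,30,31): 1⊕0⊕1⊕0⊕0⊕1⊕1⊕1⊕1⊕1⊕1⊕1⊕0⊕1⊕1⊕1 = 0
Syndrome s16…s1 = 01011 → error at position 11.
Flip position 11: 1010111101111011010011111110111 → 1010111101011011010011111110111

1010111101011011010011111110111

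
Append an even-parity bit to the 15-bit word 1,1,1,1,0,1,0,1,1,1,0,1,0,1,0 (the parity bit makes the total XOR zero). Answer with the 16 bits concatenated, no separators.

1111010111010100

XOR of the 15 data bits: 1⊕1⊕1⊕1⊕0⊕1⊕0⊕1⊕1⊕1⊕0⊕1⊕0⊕1⊕0 = 0
Parity bit = 0 (so all 16 bits XOR to 0).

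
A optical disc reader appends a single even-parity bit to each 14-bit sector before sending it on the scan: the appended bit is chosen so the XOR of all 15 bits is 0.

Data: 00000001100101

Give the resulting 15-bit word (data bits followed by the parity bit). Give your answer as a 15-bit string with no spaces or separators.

000000011001010

XOR of the 14 data bits: 0⊕0⊕0⊕0⊕0⊕0⊕0⊕1⊕1⊕0⊕0⊕1⊕0⊕1 = 0
Parity bit = 0 (so all 15 bits XOR to 0).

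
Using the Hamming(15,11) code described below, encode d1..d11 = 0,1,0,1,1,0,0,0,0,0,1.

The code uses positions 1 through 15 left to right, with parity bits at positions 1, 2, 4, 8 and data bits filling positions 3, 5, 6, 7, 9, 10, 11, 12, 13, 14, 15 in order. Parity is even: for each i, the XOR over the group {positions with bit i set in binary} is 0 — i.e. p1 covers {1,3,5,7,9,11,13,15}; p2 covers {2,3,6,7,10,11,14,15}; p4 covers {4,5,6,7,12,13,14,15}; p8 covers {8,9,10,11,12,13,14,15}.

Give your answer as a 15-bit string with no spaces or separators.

000110101000001

Place data at non-parity positions: p1 p2 0 p4 1 0 1 p8 1 0 0 0 0 0 1
p1 (pos 1,3,5,7,9,11,13,15): XOR of data positions = 0⊕1⊕1⊕1⊕0⊕0⊕1 = 0
p2 (pos 2,3,6,7,10,11,14,15): XOR of data positions = 0⊕0⊕1⊕0⊕0⊕0⊕1 = 0
p4 (pos 4,5,6,7,12,13,14,15): XOR of data positions = 1⊕0⊕1⊕0⊕0⊕0⊕1 = 1
p8 (pos 8,9,10,11,12,13,14,15): XOR of data positions = 1⊕0⊕0⊕0⊕0⊕0⊕1 = 0
Codeword: 000110101000001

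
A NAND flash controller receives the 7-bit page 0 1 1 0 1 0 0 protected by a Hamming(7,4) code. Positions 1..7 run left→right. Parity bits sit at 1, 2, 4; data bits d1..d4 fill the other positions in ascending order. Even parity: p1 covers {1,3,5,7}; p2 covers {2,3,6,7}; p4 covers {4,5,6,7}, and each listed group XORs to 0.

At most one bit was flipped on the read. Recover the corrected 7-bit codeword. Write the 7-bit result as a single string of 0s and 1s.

s1 (pos 1,3,5,7): 0⊕1⊕1⊕0 = 0
s2 (pos 2,3,6,7): 1⊕1⊕0⊕0 = 0
s4 (pos 4,5,6,7): 0⊕1⊕0⊕0 = 1
Syndrome s4…s1 = 100 → error at position 4.
Flip position 4: 0110100 → 0111100

0111100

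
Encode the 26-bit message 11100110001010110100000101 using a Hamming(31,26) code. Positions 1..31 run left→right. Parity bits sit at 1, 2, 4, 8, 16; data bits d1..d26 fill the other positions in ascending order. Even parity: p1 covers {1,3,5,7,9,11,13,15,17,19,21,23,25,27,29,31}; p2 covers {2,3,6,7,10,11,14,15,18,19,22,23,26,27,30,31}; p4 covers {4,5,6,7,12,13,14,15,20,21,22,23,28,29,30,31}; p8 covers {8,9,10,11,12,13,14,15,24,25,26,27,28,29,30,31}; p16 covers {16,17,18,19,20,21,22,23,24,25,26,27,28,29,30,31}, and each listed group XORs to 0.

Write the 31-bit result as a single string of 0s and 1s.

Place data at non-parity positions: p1 p2 1 p4 1 1 0 p8 0 1 1 0 0 0 1 p16 0 1 0 1 1 0 1 0 0 0 0 0 1 0 1
p1 (pos 1,3,5,7,9,11,13,15,17,19,21,23,25,27,29,31): XOR of data positions = 1⊕1⊕0⊕0⊕1⊕0⊕1⊕0⊕0⊕1⊕1⊕0⊕0⊕1⊕1 = 0
p2 (pos 2,3,6,7,10,11,14,15,18,19,22,23,26,27,30,31): XOR of data positions = 1⊕1⊕0⊕1⊕1⊕0⊕1⊕1⊕0⊕0⊕1⊕0⊕0⊕0⊕1 = 0
p4 (pos 4,5,6,7,12,13,14,15,20,21,22,23,28,29,30,31): XOR of data positions = 1⊕1⊕0⊕0⊕0⊕0⊕1⊕1⊕1⊕0⊕1⊕0⊕1⊕0⊕1 = 0
p8 (pos 8,9,10,11,12,13,14,15,24,25,26,27,28,29,30,31): XOR of data positions = 0⊕1⊕1⊕0⊕0⊕0⊕1⊕0⊕0⊕0⊕0⊕0⊕1⊕0⊕1 = 1
p16 (pos 16,17,18,19,20,21,22,23,24,25,26,27,28,29,30,31): XOR of data positions = 0⊕1⊕0⊕1⊕1⊕0⊕1⊕0⊕0⊕0⊕0⊕0⊕1⊕0⊕1 = 0
Codeword: 0010110101100010010110100000101

0010110101100010010110100000101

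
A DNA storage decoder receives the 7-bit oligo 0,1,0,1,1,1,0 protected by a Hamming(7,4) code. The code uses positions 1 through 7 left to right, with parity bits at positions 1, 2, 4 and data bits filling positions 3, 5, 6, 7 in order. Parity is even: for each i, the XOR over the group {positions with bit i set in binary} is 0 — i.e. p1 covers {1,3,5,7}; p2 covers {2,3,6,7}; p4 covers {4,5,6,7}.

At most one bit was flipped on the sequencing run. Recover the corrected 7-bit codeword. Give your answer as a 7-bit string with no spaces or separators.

0101010

s1 (pos 1,3,5,7): 0⊕0⊕1⊕0 = 1
s2 (pos 2,3,6,7): 1⊕0⊕1⊕0 = 0
s4 (pos 4,5,6,7): 1⊕1⊕1⊕0 = 1
Syndrome s4…s1 = 101 → error at position 5.
Flip position 5: 0101110 → 0101010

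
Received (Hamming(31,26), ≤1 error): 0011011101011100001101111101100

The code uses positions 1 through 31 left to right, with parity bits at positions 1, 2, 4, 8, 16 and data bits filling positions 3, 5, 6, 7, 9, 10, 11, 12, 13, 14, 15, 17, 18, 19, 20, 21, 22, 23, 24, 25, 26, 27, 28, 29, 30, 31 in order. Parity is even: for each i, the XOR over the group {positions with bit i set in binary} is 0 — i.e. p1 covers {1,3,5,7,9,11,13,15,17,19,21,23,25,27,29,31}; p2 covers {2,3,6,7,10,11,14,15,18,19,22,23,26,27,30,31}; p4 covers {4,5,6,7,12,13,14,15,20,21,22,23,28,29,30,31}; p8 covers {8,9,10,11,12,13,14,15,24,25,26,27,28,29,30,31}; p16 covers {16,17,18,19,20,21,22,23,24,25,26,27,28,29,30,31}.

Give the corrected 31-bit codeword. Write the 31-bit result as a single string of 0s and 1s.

0011011101011100001101011101100

s1 (pos 1,3,5,7,9,11,13,15,17,19,21,23,25,27,29,31): 0⊕1⊕0⊕1⊕0⊕0⊕1⊕0⊕0⊕1⊕0⊕1⊕1⊕0⊕1⊕0 = 1
s2 (pos 2,3,6,7,10,11,14,15,18,19,22,23,26,27,30,31): 0⊕1⊕1⊕1⊕1⊕0⊕1⊕0⊕0⊕1⊕1⊕1⊕1⊕0⊕0⊕0 = 1
s4 (pos 4,5,6,7,12,13,14,15,20,21,22,23,28,29,30,31): 1⊕0⊕1⊕1⊕1⊕1⊕1⊕0⊕1⊕0⊕1⊕1⊕1⊕1⊕0⊕0 = 1
s8 (pos 8,9,10,11,12,13,14,15,24,25,26,27,28,29,30,31): 1⊕0⊕1⊕0⊕1⊕1⊕1⊕0⊕1⊕1⊕1⊕0⊕1⊕1⊕0⊕0 = 0
s16 (pos 16,17,18,19,20,21,22,23,24,25,26,27,28,29,30,31): 0⊕0⊕0⊕1⊕1⊕0⊕1⊕1⊕1⊕1⊕1⊕0⊕1⊕1⊕0⊕0 = 1
Syndrome s16…s1 = 10111 → error at position 23.
Flip position 23: 0011011101011100001101111101100 → 0011011101011100001101011101100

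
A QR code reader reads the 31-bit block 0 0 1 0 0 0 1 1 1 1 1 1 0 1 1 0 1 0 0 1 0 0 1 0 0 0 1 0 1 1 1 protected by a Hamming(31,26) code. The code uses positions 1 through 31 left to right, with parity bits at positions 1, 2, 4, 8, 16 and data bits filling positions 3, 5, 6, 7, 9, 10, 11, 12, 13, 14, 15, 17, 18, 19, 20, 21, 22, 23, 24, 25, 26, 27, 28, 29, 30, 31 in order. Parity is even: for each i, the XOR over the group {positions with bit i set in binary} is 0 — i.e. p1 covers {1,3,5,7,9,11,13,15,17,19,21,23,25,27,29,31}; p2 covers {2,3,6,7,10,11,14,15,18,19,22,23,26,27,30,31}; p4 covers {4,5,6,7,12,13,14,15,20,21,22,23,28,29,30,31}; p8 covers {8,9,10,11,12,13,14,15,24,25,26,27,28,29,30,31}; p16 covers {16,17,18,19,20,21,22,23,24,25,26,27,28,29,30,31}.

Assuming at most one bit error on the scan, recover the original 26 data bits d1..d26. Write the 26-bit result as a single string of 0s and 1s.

s1 (pos 1,3,5,7,9,11,13,15,17,19,21,23,25,27,29,31): 0⊕1⊕0⊕1⊕1⊕1⊕0⊕1⊕1⊕0⊕0⊕1⊕0⊕1⊕1⊕1 = 0
s2 (pos 2,3,6,7,10,11,14,15,18,19,22,23,26,27,30,31): 0⊕1⊕0⊕1⊕1⊕1⊕1⊕1⊕0⊕0⊕0⊕1⊕0⊕1⊕1⊕1 = 0
s4 (pos 4,5,6,7,12,13,14,15,20,21,22,23,28,29,30,31): 0⊕0⊕0⊕1⊕1⊕0⊕1⊕1⊕1⊕0⊕0⊕1⊕0⊕1⊕1⊕1 = 1
s8 (pos 8,9,10,11,12,13,14,15,24,25,26,27,28,29,30,31): 1⊕1⊕1⊕1⊕1⊕0⊕1⊕1⊕0⊕0⊕0⊕1⊕0⊕1⊕1⊕1 = 1
s16 (pos 16,17,18,19,20,21,22,23,24,25,26,27,28,29,30,31): 0⊕1⊕0⊕0⊕1⊕0⊕0⊕1⊕0⊕0⊕0⊕1⊕0⊕1⊕1⊕1 = 1
Syndrome s16…s1 = 11100 → error at position 28.
Flip position 28: 0010001111110110100100100010111 → 0010001111110110100100100011111
Read data bits from positions 3,5,6,7,9,10,11,12,13,14,15,17,18,19,20,21,22,23,24,25,26,27,28,29,30,31: 10011111011100100100011111

10011111011100100100011111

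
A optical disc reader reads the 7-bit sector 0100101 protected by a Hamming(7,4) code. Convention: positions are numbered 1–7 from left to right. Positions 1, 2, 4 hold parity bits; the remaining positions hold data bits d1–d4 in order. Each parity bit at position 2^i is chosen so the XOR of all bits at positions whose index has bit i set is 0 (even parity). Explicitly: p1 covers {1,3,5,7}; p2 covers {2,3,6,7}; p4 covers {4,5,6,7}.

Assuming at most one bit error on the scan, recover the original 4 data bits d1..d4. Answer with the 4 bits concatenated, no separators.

0101

s1 (pos 1,3,5,7): 0⊕0⊕1⊕1 = 0
s2 (pos 2,3,6,7): 1⊕0⊕0⊕1 = 0
s4 (pos 4,5,6,7): 0⊕1⊕0⊕1 = 0
Syndrome s4…s1 = 000 → no error.
Read data bits from positions 3,5,6,7: 0101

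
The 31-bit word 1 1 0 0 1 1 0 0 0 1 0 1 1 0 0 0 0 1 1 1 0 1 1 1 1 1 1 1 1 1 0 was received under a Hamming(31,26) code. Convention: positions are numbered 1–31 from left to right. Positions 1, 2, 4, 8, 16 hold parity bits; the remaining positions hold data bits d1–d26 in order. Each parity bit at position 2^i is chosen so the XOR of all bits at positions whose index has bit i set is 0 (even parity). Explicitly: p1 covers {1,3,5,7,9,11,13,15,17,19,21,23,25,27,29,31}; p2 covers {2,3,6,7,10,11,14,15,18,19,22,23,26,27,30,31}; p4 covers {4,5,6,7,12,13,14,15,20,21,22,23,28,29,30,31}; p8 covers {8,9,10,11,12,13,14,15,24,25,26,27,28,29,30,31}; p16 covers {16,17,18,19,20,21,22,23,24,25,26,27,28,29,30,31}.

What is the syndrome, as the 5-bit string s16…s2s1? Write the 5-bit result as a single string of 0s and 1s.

00000

s1 (pos 1,3,5,7,9,11,13,15,17,19,21,23,25,27,29,31): 1⊕0⊕1⊕0⊕0⊕0⊕1⊕0⊕0⊕1⊕0⊕1⊕1⊕1⊕1⊕0 = 0
s2 (pos 2,3,6,7,10,11,14,15,18,19,22,23,26,27,30,31): 1⊕0⊕1⊕0⊕1⊕0⊕0⊕0⊕1⊕1⊕1⊕1⊕1⊕1⊕1⊕0 = 0
s4 (pos 4,5,6,7,12,13,14,15,20,21,22,23,28,29,30,31): 0⊕1⊕1⊕0⊕1⊕1⊕0⊕0⊕1⊕0⊕1⊕1⊕1⊕1⊕1⊕0 = 0
s8 (pos 8,9,10,11,12,13,14,15,24,25,26,27,28,29,30,31): 0⊕0⊕1⊕0⊕1⊕1⊕0⊕0⊕1⊕1⊕1⊕1⊕1⊕1⊕1⊕0 = 0
s16 (pos 16,17,18,19,20,21,22,23,24,25,26,27,28,29,30,31): 0⊕0⊕1⊕1⊕1⊕0⊕1⊕1⊕1⊕1⊕1⊕1⊕1⊕1⊕1⊕0 = 0
Syndrome s16…s1 = 00000 → no error.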